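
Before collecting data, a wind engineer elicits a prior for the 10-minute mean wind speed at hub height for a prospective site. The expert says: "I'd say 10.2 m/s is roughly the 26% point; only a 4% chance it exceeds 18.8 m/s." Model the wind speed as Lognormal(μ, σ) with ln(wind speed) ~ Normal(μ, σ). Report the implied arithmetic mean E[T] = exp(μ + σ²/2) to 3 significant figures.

If T ~ Lognormal(μ,σ) then ln T ~ Normal(μ,σ), so the p-quantile of ln T is μ + z_p·σ.
ln(10.2) = 2.322 and ln(18.8) = 2.934; z_{0.26} = -0.6433, z_{0.96} = 1.751.
σ = (2.934 − 2.322)/(1.751 − (-0.6433)) = 0.255.
μ = 2.322 − (-0.6433)·0.255 = 2.487.
E[T] = exp(μ + σ²/2) = exp(2.487 + 0.0326) = 12.4 m/s.

E[T] ≈ 12.4 m/s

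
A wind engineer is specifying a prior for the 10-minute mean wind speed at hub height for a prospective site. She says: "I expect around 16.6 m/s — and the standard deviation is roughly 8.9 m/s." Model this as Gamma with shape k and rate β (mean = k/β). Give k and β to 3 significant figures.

k ≈ 3.48, β ≈ 0.21

For Gamma(k, rate β): mean = k/β, variance = k/β², so CV = 1/√k.
CV = SD/mean = 8.9/16.6 = 0.5361, hence k = 1/CV² = 3.48.
Then β = k/mean = 3.48/16.6 = 0.21.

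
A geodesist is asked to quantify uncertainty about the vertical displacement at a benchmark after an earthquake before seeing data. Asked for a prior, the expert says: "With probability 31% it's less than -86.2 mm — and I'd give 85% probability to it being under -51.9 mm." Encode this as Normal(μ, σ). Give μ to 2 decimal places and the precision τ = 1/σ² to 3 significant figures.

μ = -75.10, τ = 0.002

For Normal(μ,σ), the p-quantile is μ + z_p·σ. Here z_{0.31} = -0.4959, z_{0.85} = 1.036.
So -86.2 = μ − 0.4959σ and -51.9 = μ + 1.036σ.
Subtracting: σ = (-51.9 − -86.2)/(1.036 − (-0.4959)) = 22.38.
Then μ = -86.2 − (-0.4959)·22.38 = -75.10.
Precision τ = 1/σ² = 1/22.38² = 0.002.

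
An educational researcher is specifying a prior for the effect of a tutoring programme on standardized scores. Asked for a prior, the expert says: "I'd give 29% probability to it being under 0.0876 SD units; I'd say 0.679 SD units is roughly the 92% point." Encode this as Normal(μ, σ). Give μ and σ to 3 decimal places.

μ = 0.255, σ = 0.302

For Normal(μ,σ), the p-quantile is μ + z_p·σ. Here z_{0.29} = -0.5534, z_{0.92} = 1.405.
So 0.0876 = μ − 0.5534σ and 0.679 = μ + 1.405σ.
Subtracting: σ = (0.679 − 0.0876)/(1.405 − (-0.5534)) = 0.302.
Then μ = 0.0876 − (-0.5534)·0.302 = 0.255.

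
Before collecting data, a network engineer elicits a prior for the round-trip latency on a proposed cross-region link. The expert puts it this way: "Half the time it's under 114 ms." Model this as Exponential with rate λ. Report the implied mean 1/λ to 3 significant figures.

mean ≈ 164 ms

Exponential median = ln 2 / λ, so λ = ln 2 / 114.0 = 0.00608.
Mean = 1/λ = 164 ms.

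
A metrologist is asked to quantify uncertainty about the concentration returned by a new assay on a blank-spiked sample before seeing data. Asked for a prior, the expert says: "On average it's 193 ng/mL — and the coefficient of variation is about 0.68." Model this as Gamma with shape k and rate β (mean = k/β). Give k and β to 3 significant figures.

k ≈ 2.16, β ≈ 0.0112

For Gamma(k, rate β): mean = k/β, variance = k/β², so CV = 1/√k.
CV = 0.68, hence k = 1/CV² = 2.16.
Then β = k/mean = 2.16/193 = 0.0112.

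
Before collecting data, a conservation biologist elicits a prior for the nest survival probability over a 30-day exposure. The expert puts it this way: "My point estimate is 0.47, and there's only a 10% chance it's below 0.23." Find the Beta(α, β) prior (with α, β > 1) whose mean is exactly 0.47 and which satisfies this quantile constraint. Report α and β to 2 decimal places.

With mean 0.47 fixed, write α = 0.47s, β = 0.53s where s = α+β.
Need P(θ < 0.23) = 0.1 under Beta(0.47s, 0.53s). Normal approximation: (q−m)/√(m(1−m)/s) ≈ z_{0.1} = -1.28, so s ≈ 0.47·0.53·(-1.28)²/(0.23−0.47)² = 7.1.
At s = 7.1: P(θ<0.23) ≈ 0.091. Adjusting to match 0.1 gives s ≈ 6.57.
So α = 0.47·6.57 ≈ 3.09, β = 0.53·6.57 ≈ 3.48.

α ≈ 3.09, β ≈ 3.48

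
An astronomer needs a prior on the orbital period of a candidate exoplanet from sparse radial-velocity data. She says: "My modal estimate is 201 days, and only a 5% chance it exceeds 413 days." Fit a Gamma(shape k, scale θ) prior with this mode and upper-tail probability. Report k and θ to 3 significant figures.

k ≈ 6.33, θ ≈ 37.7

Gamma(k,θ) with k>1 has mode (k−1)θ, so θ = 201/(k−1).
Need P(X < 413) = 0.95 with θ tied to k this way. Start at k = 2, θ = 201: P(X<413) ≈ 0.609.
Too low — raise k to concentrate. Iterating converges to k ≈ 6.33.
Then θ = 201/(6.33−1) ≈ 37.7.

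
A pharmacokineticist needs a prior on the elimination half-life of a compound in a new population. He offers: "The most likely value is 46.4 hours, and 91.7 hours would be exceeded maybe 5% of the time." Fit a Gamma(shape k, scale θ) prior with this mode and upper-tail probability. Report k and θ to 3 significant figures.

Gamma(k,θ) with k>1 has mode (k−1)θ, so θ = 46.4/(k−1).
Need P(X < 91.7) = 0.95 with θ tied to k this way. Start at k = 2, θ = 46.4: P(X<91.7) ≈ 0.588.
Too low — raise k to concentrate. Iterating converges to k ≈ 6.98.
Then θ = 46.4/(6.98−1) ≈ 7.76.

k ≈ 6.98, θ ≈ 7.76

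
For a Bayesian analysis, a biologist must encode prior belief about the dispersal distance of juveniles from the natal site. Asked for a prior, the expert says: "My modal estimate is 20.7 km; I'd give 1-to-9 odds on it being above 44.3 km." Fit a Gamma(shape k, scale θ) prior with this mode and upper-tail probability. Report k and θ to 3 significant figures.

Gamma(k,θ) with k>1 has mode (k−1)θ, so θ = 20.7/(k−1).
Need P(X < 44.3) = 0.9 with θ tied to k this way. Start at k = 2, θ = 20.7: P(X<44.3) ≈ 0.631.
Too low — raise k to concentrate. Iterating converges to k ≈ 4.32.
Then θ = 20.7/(4.32−1) ≈ 6.24.

k ≈ 4.32, θ ≈ 6.24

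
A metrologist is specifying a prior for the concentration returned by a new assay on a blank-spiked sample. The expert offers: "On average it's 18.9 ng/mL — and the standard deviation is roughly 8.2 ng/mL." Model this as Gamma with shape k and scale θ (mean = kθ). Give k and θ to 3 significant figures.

For Gamma(k, scale θ): mean = kθ, variance = kθ², so CV = 1/√k.
CV = SD/mean = 8.2/18.9 = 0.4339, hence k = 1/CV² = 5.31.
Then θ = mean/k = 18.9/5.31 = 3.56.

k ≈ 5.31, θ ≈ 3.56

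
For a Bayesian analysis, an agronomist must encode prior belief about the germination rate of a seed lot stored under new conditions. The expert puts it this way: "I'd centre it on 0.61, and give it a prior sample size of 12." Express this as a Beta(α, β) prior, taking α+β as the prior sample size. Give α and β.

Under the effective-sample-size interpretation, Beta(α, β) has prior mean α/(α+β) and prior sample size α+β.
So α+β = 12 and α/(α+β) = 0.61, giving α = 0.61·12 = 7.32 and β = 12 − 7.32 = 4.68.

α = 7.32, β = 4.68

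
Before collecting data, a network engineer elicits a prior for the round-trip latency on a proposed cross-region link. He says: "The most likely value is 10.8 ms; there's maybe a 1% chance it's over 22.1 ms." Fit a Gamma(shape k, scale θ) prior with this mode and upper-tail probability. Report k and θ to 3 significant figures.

Gamma(k,θ) with k>1 has mode (k−1)θ, so θ = 10.8/(k−1).
Need P(X < 22.1) = 0.99 with θ tied to k this way. Start at k = 2, θ = 10.8: P(X<22.1) ≈ 0.606.
Too low — raise k to concentrate. Iterating converges to k ≈ 10.5.
Then θ = 10.8/(10.5−1) ≈ 1.13.

k ≈ 10.5, θ ≈ 1.13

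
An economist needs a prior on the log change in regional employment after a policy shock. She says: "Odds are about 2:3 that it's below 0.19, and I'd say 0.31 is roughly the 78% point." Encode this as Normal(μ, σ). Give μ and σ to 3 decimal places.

For Normal(μ,σ), the p-quantile is μ + z_p·σ. Here z_{0.4} = -0.2533, z_{0.78} = 0.7722.
So 0.19 = μ − 0.2533σ and 0.31 = μ + 0.7722σ.
Subtracting: σ = (0.31 − 0.19)/(0.7722 − (-0.2533)) = 0.117.
Then μ = 0.19 − (-0.2533)·0.117 = 0.220.

μ = 0.220, σ = 0.117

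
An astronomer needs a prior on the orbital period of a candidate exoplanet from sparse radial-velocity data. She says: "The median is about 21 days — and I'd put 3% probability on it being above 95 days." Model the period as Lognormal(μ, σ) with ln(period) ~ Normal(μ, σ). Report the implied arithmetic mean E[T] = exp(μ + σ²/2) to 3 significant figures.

If T ~ Lognormal(μ,σ) then ln T ~ Normal(μ,σ), so the p-quantile of ln T is μ + z_p·σ.
ln(21) = 3.045 and ln(95) = 4.554; z_{0.5} = 0, z_{0.97} = 1.881.
σ = (4.554 − 3.045)/(1.881 − (0)) = 0.803.
μ = 3.045 − (0)·0.803 = 3.045.
E[T] = exp(μ + σ²/2) = exp(3.045 + 0.3220) = 29 days.

E[T] ≈ 29 days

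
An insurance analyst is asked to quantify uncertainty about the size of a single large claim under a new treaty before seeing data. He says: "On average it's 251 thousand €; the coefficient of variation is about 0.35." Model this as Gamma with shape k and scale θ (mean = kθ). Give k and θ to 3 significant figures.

For Gamma(k, scale θ): mean = kθ, variance = kθ², so CV = 1/√k.
CV = 0.35, hence k = 1/CV² = 8.16.
Then θ = mean/k = 251/8.16 = 30.7.

k ≈ 8.16, θ ≈ 30.7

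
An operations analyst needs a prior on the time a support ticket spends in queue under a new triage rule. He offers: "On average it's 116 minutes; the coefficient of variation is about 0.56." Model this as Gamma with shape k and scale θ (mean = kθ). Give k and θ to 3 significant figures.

k ≈ 3.19, θ ≈ 36.4

For Gamma(k, scale θ): mean = kθ, variance = kθ², so CV = 1/√k.
CV = 0.56, hence k = 1/CV² = 3.19.
Then θ = mean/k = 116/3.19 = 36.4.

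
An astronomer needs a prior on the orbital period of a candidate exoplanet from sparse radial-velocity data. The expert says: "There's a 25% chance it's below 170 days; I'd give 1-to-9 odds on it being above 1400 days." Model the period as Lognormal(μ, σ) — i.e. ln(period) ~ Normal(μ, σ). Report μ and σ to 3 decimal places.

μ ≈ 5.863, σ ≈ 1.078

If T ~ Lognormal(μ,σ) then ln T ~ Normal(μ,σ), so the p-quantile of ln T is μ + z_p·σ.
ln(170) = 5.136 and ln(1400) = 7.244; z_{0.25} = -0.6745, z_{0.9} = 1.282.
σ = (7.244 − 5.136)/(1.282 − (-0.6745)) = 1.078.
μ = 5.136 − (-0.6745)·1.078 = 5.863.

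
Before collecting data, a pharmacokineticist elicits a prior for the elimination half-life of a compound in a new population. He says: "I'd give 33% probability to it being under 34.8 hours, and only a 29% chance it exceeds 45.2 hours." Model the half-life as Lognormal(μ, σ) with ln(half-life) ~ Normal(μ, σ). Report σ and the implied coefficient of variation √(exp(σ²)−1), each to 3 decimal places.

If T ~ Lognormal(μ,σ) then ln T ~ Normal(μ,σ), so the p-quantile of ln T is μ + z_p·σ.
ln(34.8) = 3.55 and ln(45.2) = 3.811; z_{0.33} = -0.4399, z_{0.71} = 0.5534.
σ = (3.811 − 3.55)/(0.5534 − (-0.4399)) = 0.263.
μ = 3.55 − (-0.4399)·0.263 = 3.665.
CV = √(exp(σ²)−1) = √(exp(0.0693)−1) = 0.268.

σ ≈ 0.263, CV ≈ 0.268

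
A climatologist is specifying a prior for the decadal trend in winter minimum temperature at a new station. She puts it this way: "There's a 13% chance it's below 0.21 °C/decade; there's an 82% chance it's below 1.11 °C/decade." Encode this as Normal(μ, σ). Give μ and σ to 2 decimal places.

The p-quantile of Normal(μ,σ) is μ + z_p·σ, with z_{0.13} = -1.126 and z_{0.82} = 0.9154.
Eliminate σ: μ = (z₂·x₁ − z₁·x₂)/(z₂ − z₁) = (0.9154·0.21 − (-1.126)·1.11)/2.042 = 0.71.
Then σ = (x₂ − x₁)/(z₂ − z₁) = (1.11 − 0.21)/2.042 = 0.44.

μ = 0.71, σ = 0.44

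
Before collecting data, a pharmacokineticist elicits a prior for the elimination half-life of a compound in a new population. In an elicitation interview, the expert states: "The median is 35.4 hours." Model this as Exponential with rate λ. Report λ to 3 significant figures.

λ ≈ 0.0196

Exponential median = ln 2 / λ, so λ = ln 2 / 35.4 = 0.0196.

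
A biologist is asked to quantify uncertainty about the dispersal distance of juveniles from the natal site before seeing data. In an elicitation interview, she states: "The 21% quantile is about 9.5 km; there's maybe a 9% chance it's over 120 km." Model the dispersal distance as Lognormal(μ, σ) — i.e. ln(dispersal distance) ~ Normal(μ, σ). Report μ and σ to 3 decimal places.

If T ~ Lognormal(μ,σ) then ln T ~ Normal(μ,σ), so the p-quantile of ln T is μ + z_p·σ.
ln(9.5) = 2.251 and ln(120) = 4.787; z_{0.21} = -0.8064, z_{0.91} = 1.341.
σ = (4.787 − 2.251)/(1.341 − (-0.8064)) = 1.181.
μ = 2.251 − (-0.8064)·1.181 = 3.204.

μ ≈ 3.204, σ ≈ 1.181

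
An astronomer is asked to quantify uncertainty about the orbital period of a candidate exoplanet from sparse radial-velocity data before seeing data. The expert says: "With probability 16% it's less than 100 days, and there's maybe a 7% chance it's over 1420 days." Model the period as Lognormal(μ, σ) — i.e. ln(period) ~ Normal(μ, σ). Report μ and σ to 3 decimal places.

If T ~ Lognormal(μ,σ) then ln T ~ Normal(μ,σ), so the p-quantile of ln T is μ + z_p·σ.
ln(100) = 4.605 and ln(1420) = 7.258; z_{0.16} = -0.9945, z_{0.93} = 1.476.
σ = (7.258 − 4.605)/(1.476 − (-0.9945)) = 1.074.
μ = 4.605 − (-0.9945)·1.074 = 5.673.

μ ≈ 5.673, σ ≈ 1.074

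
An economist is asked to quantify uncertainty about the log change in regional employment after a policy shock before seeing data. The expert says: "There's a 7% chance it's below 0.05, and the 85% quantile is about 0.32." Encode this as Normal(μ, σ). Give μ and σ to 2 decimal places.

μ = 0.21, σ = 0.11

The p-quantile of Normal(μ,σ) is μ + z_p·σ, with z_{0.07} = -1.476 and z_{0.85} = 1.036.
Eliminate σ: μ = (z₂·x₁ − z₁·x₂)/(z₂ − z₁) = (1.036·0.05 − (-1.476)·0.32)/2.512 = 0.21.
Then σ = (x₂ − x₁)/(z₂ − z₁) = (0.32 − 0.05)/2.512 = 0.11.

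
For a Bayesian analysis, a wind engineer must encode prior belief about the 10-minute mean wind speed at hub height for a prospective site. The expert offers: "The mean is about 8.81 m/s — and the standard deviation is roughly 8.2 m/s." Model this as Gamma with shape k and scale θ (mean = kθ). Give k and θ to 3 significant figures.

For Gamma(k, scale θ): mean = kθ, variance = kθ², so CV = 1/√k.
CV = SD/mean = 8.2/8.81 = 0.9308, hence k = 1/CV² = 1.15.
Then θ = mean/k = 8.81/1.15 = 7.63.

k ≈ 1.15, θ ≈ 7.63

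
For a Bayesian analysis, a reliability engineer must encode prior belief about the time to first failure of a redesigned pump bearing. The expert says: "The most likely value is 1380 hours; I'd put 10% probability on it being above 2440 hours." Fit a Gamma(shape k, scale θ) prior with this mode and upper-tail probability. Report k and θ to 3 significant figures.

k ≈ 6.85, θ ≈ 236

Gamma(k,θ) with k>1 has mode (k−1)θ, so θ = 1380/(k−1).
Need P(X < 2440) = 0.9 with θ tied to k this way. Start at k = 2, θ = 1380: P(X<2440) ≈ 0.528.
Too low — raise k to concentrate. Iterating converges to k ≈ 6.85.
Then θ = 1380/(6.85−1) ≈ 236.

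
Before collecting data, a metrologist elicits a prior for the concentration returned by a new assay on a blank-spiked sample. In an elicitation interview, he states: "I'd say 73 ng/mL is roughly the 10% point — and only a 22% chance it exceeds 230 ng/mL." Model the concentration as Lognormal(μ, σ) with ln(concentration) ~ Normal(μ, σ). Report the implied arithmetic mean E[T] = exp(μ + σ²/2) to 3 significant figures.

If T ~ Lognormal(μ,σ) then ln T ~ Normal(μ,σ), so the p-quantile of ln T is μ + z_p·σ.
ln(73) = 4.29 and ln(230) = 5.438; z_{0.1} = -1.282, z_{0.78} = 0.7722.
σ = (5.438 − 4.29)/(0.7722 − (-1.282)) = 0.559.
μ = 4.29 − (-1.282)·0.559 = 5.007.
E[T] = exp(μ + σ²/2) = exp(5.007 + 0.1561) = 175 ng/mL.

E[T] ≈ 175 ng/mL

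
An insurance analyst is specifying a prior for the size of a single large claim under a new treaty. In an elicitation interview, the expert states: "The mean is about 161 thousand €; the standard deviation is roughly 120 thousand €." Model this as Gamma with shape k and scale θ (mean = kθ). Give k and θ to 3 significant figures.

k ≈ 1.8, θ ≈ 89.4

For Gamma(k, scale θ): mean = kθ, variance = kθ², so CV = 1/√k.
CV = SD/mean = 120/161 = 0.7453, hence k = 1/CV² = 1.8.
Then θ = mean/k = 161/1.8 = 89.4.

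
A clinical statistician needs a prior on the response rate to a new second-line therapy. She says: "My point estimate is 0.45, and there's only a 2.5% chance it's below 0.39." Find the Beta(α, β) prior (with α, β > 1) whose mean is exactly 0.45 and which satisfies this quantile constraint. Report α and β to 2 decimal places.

With mean 0.45 fixed, write α = 0.45s, β = 0.55s where s = α+β.
Need P(θ < 0.39) = 0.025 under Beta(0.45s, 0.55s). Normal approximation: (q−m)/√(m(1−m)/s) ≈ z_{0.025} = -1.96, so s ≈ 0.45·0.55·(-1.96)²/(0.39−0.45)² = 264.1.
At s = 264.1: P(θ<0.39) ≈ 0.024. Adjusting to match 0.025 gives s ≈ 259.48.
So α = 0.45·259.48 ≈ 116.77, β = 0.55·259.48 ≈ 142.71.

α ≈ 116.77, β ≈ 142.71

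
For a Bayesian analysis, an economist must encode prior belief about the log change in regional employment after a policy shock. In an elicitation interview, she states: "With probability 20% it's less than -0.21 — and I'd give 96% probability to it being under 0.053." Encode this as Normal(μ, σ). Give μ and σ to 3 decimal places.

μ = -0.125, σ = 0.101

For Normal(μ,σ), the p-quantile is μ + z_p·σ. Here z_{0.2} = -0.8416, z_{0.96} = 1.751.
So -0.21 = μ − 0.8416σ and 0.053 = μ + 1.751σ.
Subtracting: σ = (0.053 − -0.21)/(1.751 − (-0.8416)) = 0.101.
Then μ = -0.21 − (-0.8416)·0.101 = -0.125.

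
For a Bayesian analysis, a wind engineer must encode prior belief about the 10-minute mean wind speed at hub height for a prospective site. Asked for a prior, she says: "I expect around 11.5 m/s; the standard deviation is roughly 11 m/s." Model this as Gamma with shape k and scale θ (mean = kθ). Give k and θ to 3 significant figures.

For Gamma(k, scale θ): mean = kθ, variance = kθ², so CV = 1/√k.
CV = SD/mean = 11/11.5 = 0.9565, hence k = 1/CV² = 1.09.
Then θ = mean/k = 11.5/1.09 = 10.5.

k ≈ 1.09, θ ≈ 10.5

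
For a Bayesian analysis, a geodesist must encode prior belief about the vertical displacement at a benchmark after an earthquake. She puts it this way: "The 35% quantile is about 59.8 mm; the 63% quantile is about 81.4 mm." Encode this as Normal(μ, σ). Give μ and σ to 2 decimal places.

The p-quantile of Normal(μ,σ) is μ + z_p·σ, with z_{0.35} = -0.3853 and z_{0.63} = 0.3319.
Eliminate σ: μ = (z₂·x₁ − z₁·x₂)/(z₂ − z₁) = (0.3319·59.8 − (-0.3853)·81.4)/0.7172 = 71.41.
Then σ = (x₂ − x₁)/(z₂ − z₁) = (81.4 − 59.8)/0.7172 = 30.12.

μ = 71.41, σ = 30.12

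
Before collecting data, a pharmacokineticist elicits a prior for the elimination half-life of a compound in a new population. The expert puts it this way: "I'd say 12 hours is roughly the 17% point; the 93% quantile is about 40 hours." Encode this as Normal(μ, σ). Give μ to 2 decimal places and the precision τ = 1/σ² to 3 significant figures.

μ = 22.99, τ = 0.00753

The p-quantile of Normal(μ,σ) is μ + z_p·σ, with z_{0.17} = -0.9542 and z_{0.93} = 1.476.
Eliminate σ: μ = (z₂·x₁ − z₁·x₂)/(z₂ − z₁) = (1.476·12 − (-0.9542)·40)/2.43 = 22.99.
Then σ = (x₂ − x₁)/(z₂ − z₁) = (40 − 12)/2.43 = 11.52.
Precision τ = 1/σ² = 1/11.52² = 0.00753.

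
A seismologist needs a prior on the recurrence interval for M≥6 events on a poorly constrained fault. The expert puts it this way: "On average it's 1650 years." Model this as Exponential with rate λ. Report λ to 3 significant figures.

Exponential mean = 1/λ, so λ = 1/1650.0 = 0.000606.

λ ≈ 0.000606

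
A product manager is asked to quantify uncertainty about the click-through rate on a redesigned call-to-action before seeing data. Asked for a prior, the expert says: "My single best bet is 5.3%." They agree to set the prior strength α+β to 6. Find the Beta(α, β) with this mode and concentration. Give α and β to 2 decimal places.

For α,β > 1 the Beta mode is (α−1)/(α+β−2). With α+β = 6, the mode is (α−1)/4.
Set (α−1)/4 = 0.053 → α = 1 + 0.053·4 = 1.21.
β = 6 − α = 4.79.

α = 1.21, β = 4.79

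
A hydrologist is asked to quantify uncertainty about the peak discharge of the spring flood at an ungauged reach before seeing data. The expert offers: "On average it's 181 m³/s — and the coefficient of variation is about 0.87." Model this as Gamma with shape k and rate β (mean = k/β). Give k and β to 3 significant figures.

k ≈ 1.32, β ≈ 0.0073

For Gamma(k, rate β): mean = k/β, variance = k/β², so CV = 1/√k.
CV = 0.87, hence k = 1/CV² = 1.32.
Then β = k/mean = 1.32/181 = 0.0073.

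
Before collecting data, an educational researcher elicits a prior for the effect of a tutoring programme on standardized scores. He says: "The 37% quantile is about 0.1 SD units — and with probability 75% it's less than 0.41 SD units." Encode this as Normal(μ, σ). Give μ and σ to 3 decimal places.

The p-quantile of Normal(μ,σ) is μ + z_p·σ, with z_{0.37} = -0.3319 and z_{0.75} = 0.6745.
Eliminate σ: μ = (z₂·x₁ − z₁·x₂)/(z₂ − z₁) = (0.6745·0.1 − (-0.3319)·0.41)/1.006 = 0.202.
Then σ = (x₂ − x₁)/(z₂ − z₁) = (0.41 − 0.1)/1.006 = 0.308.

μ = 0.202, σ = 0.308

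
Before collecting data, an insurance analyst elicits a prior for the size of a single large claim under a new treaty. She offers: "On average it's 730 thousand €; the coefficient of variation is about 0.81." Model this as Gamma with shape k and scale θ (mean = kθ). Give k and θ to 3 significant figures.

For Gamma(k, scale θ): mean = kθ, variance = kθ², so CV = 1/√k.
CV = 0.81, hence k = 1/CV² = 1.52.
Then θ = mean/k = 730/1.52 = 479.

k ≈ 1.52, θ ≈ 479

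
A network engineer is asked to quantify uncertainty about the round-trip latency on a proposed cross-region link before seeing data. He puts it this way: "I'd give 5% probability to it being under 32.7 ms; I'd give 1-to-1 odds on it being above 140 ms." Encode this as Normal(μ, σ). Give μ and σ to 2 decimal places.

For Normal(μ,σ), the p-quantile is μ + z_p·σ. Here z_{0.05} = -1.645, z_{0.5} = 0.
So 32.7 = μ − 1.645σ and 140 = μ + 0σ.
Subtracting: σ = (140 − 32.7)/(0 − (-1.645)) = 65.23.
Then μ = 32.7 − (-1.645)·65.23 = 140.00.

μ = 140.00, σ = 65.23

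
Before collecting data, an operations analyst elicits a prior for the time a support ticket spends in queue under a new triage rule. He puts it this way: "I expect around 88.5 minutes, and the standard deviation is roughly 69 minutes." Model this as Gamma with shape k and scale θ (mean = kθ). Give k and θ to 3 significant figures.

k ≈ 1.65, θ ≈ 53.8

For Gamma(k, scale θ): mean = kθ, variance = kθ², so CV = 1/√k.
CV = SD/mean = 69/88.5 = 0.7797, hence k = 1/CV² = 1.65.
Then θ = mean/k = 88.5/1.65 = 53.8.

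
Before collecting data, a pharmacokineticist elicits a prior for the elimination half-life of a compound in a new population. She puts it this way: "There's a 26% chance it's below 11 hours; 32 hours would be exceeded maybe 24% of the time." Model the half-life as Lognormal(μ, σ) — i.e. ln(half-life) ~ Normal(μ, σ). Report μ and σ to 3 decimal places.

μ ≈ 2.907, σ ≈ 0.791

If T ~ Lognormal(μ,σ) then ln T ~ Normal(μ,σ), so the p-quantile of ln T is μ + z_p·σ.
ln(11) = 2.398 and ln(32) = 3.466; z_{0.26} = -0.6433, z_{0.76} = 0.7063.
σ = (3.466 − 2.398)/(0.7063 − (-0.6433)) = 0.791.
μ = 2.398 − (-0.6433)·0.791 = 2.907.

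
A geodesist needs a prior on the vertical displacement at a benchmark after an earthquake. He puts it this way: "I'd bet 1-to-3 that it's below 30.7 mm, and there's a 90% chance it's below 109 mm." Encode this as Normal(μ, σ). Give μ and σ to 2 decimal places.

For Normal(μ,σ), the p-quantile is μ + z_p·σ. Here z_{0.25} = -0.6745, z_{0.9} = 1.282.
So 30.7 = μ − 0.6745σ and 109 = μ + 1.282σ.
Subtracting: σ = (109 − 30.7)/(1.282 − (-0.6745)) = 40.03.
Then μ = 30.7 − (-0.6745)·40.03 = 57.70.

μ = 57.70, σ = 40.03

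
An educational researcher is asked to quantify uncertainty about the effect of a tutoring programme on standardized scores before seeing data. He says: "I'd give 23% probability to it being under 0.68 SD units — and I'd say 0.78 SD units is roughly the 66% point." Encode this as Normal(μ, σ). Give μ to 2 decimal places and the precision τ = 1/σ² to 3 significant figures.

μ = 0.74, τ = 133

For Normal(μ,σ), the p-quantile is μ + z_p·σ. Here z_{0.23} = -0.7388, z_{0.66} = 0.4125.
So 0.68 = μ − 0.7388σ and 0.78 = μ + 0.4125σ.
Subtracting: σ = (0.78 − 0.68)/(0.4125 − (-0.7388)) = 0.09.
Then μ = 0.68 − (-0.7388)·0.09 = 0.74.
Precision τ = 1/σ² = 1/0.08686² = 133.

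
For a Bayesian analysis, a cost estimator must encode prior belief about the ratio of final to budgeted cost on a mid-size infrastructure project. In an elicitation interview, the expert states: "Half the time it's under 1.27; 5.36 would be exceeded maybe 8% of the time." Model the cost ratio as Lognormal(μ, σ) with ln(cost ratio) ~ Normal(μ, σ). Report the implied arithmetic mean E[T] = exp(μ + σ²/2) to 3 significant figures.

If T ~ Lognormal(μ,σ) then ln T ~ Normal(μ,σ), so the p-quantile of ln T is μ + z_p·σ.
ln(1.27) = 0.239 and ln(5.36) = 1.679; z_{0.5} = 0, z_{0.92} = 1.405.
σ = (1.679 − 0.239)/(1.405 − (0)) = 1.025.
μ = 0.239 − (0)·1.025 = 0.239.
E[T] = exp(μ + σ²/2) = exp(0.239 + 0.5251) = 2.15.

E[T] ≈ 2.15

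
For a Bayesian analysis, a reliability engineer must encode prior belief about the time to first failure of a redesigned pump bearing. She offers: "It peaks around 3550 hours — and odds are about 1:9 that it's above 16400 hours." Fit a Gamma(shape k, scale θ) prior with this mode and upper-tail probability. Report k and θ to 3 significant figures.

Gamma(k,θ) with k>1 has mode (k−1)θ, so θ = 3550/(k−1).
Need P(X < 16400) = 0.9 with θ tied to k this way. Start at k = 2, θ = 3550: P(X<16400) ≈ 0.945.
Too high — lower k to spread out. Iterating converges to k ≈ 1.77.
Then θ = 3550/(1.77−1) ≈ 4640.

k ≈ 1.77, θ ≈ 4640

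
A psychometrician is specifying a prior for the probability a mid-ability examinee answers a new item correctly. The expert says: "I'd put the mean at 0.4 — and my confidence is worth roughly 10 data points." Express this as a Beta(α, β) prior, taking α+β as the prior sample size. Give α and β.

α = 4, β = 6

Under the effective-sample-size interpretation, Beta(α, β) has prior mean α/(α+β) and prior sample size α+β.
So α+β = 10 and α/(α+β) = 0.4, giving α = 0.4·10 = 4 and β = 10 − 4 = 6.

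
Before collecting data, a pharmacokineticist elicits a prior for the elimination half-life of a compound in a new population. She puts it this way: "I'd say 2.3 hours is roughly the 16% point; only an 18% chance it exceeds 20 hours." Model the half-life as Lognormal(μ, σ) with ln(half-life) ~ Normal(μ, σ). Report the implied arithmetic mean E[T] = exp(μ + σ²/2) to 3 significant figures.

E[T] ≈ 13.5 hours

If T ~ Lognormal(μ,σ) then ln T ~ Normal(μ,σ), so the p-quantile of ln T is μ + z_p·σ.
ln(2.3) = 0.8329 and ln(20) = 2.996; z_{0.16} = -0.9945, z_{0.82} = 0.9154.
σ = (2.996 − 0.8329)/(0.9154 − (-0.9945)) = 1.132.
μ = 0.8329 − (-0.9945)·1.132 = 1.959.
E[T] = exp(μ + σ²/2) = exp(1.959 + 0.6412) = 13.5 hours.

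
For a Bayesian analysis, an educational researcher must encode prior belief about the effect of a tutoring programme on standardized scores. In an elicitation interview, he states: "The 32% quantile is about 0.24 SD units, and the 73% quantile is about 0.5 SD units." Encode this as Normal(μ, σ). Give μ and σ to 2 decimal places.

μ = 0.35, σ = 0.24

The p-quantile of Normal(μ,σ) is μ + z_p·σ, with z_{0.32} = -0.4677 and z_{0.73} = 0.6128.
Eliminate σ: μ = (z₂·x₁ − z₁·x₂)/(z₂ − z₁) = (0.6128·0.24 − (-0.4677)·0.5)/1.081 = 0.35.
Then σ = (x₂ − x₁)/(z₂ − z₁) = (0.5 − 0.24)/1.081 = 0.24.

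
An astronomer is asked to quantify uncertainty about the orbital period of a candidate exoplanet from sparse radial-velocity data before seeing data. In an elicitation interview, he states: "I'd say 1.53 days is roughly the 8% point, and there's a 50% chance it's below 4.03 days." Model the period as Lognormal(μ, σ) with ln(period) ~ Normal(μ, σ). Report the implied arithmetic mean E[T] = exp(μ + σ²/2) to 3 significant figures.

If T ~ Lognormal(μ,σ) then ln T ~ Normal(μ,σ), so the p-quantile of ln T is μ + z_p·σ.
ln(1.53) = 0.4253 and ln(4.03) = 1.394; z_{0.08} = -1.405, z_{0.5} = 0.
σ = (1.394 − 0.4253)/(0 − (-1.405)) = 0.689.
μ = 0.4253 − (-1.405)·0.689 = 1.394.
E[T] = exp(μ + σ²/2) = exp(1.394 + 0.2376) = 5.11 days.

E[T] ≈ 5.11 days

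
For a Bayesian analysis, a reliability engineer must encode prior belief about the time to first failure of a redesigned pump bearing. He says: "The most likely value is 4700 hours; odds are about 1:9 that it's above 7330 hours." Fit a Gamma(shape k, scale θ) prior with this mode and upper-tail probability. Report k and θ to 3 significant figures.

k ≈ 10.5, θ ≈ 496

Gamma(k,θ) with k>1 has mode (k−1)θ, so θ = 4700/(k−1).
Need P(X < 7330) = 0.9 with θ tied to k this way. Start at k = 2, θ = 4700: P(X<7330) ≈ 0.462.
Too low — raise k to concentrate. Iterating converges to k ≈ 10.5.
Then θ = 4700/(10.5−1) ≈ 496.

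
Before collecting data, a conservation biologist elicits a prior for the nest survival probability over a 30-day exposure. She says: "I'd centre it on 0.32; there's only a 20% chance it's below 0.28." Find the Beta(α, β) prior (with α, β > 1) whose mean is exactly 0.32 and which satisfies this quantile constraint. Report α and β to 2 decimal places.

With mean 0.32 fixed, write α = 0.32s, β = 0.68s where s = α+β.
Need P(θ < 0.28) = 0.2 under Beta(0.32s, 0.68s). Normal approximation: (q−m)/√(m(1−m)/s) ≈ z_{0.2} = -0.842, so s ≈ 0.32·0.68·(-0.842)²/(0.28−0.32)² = 96.3.
At s = 96.3: P(θ<0.28) ≈ 0.202. Adjusting to match 0.2 gives s ≈ 97.99.
So α = 0.32·97.99 ≈ 31.36, β = 0.68·97.99 ≈ 66.63.

α ≈ 31.36, β ≈ 66.63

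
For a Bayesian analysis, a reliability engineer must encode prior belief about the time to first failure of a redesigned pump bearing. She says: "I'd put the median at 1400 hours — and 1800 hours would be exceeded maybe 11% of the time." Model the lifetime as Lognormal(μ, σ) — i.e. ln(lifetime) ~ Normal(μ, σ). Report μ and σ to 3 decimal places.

μ ≈ 7.244, σ ≈ 0.205

If T ~ Lognormal(μ,σ) then ln T ~ Normal(μ,σ), so the p-quantile of ln T is μ + z_p·σ.
ln(1400) = 7.244 and ln(1800) = 7.496; z_{0.5} = 0, z_{0.89} = 1.227.
σ = (7.496 − 7.244)/(1.227 − (0)) = 0.205.
μ = 7.244 − (0)·0.205 = 7.244.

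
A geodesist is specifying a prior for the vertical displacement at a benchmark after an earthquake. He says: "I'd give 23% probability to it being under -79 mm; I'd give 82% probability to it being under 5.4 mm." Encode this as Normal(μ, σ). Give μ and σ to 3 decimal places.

μ = -41.303, σ = 51.021

For Normal(μ,σ), the p-quantile is μ + z_p·σ. Here z_{0.23} = -0.7388, z_{0.82} = 0.9154.
So -79 = μ − 0.7388σ and 5.4 = μ + 0.9154σ.
Subtracting: σ = (5.4 − -79)/(0.9154 − (-0.7388)) = 51.021.
Then μ = -79 − (-0.7388)·51.021 = -41.303.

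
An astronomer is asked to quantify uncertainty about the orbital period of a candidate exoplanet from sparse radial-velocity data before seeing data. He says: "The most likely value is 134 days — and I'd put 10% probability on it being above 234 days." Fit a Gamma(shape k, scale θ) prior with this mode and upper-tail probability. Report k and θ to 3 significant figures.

k ≈ 7.11, θ ≈ 21.9

Gamma(k,θ) with k>1 has mode (k−1)θ, so θ = 134/(k−1).
Need P(X < 234) = 0.9 with θ tied to k this way. Start at k = 2, θ = 134: P(X<234) ≈ 0.521.
Too low — raise k to concentrate. Iterating converges to k ≈ 7.11.
Then θ = 134/(7.11−1) ≈ 21.9.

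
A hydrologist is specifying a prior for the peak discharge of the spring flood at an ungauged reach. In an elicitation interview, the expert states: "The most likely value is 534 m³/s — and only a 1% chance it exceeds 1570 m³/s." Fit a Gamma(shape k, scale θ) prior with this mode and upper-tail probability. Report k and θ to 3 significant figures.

k ≈ 4.89, θ ≈ 137

Gamma(k,θ) with k>1 has mode (k−1)θ, so θ = 534/(k−1).
Need P(X < 1570) = 0.99 with θ tied to k this way. Start at k = 2, θ = 534: P(X<1570) ≈ 0.792.
Too low — raise k to concentrate. Iterating converges to k ≈ 4.89.
Then θ = 534/(4.89−1) ≈ 137.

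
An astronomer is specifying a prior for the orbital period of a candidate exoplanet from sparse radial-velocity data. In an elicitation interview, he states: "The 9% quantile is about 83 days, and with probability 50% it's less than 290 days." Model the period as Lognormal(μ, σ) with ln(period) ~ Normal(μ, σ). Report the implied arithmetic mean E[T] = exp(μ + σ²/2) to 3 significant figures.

E[T] ≈ 448 days

If T ~ Lognormal(μ,σ) then ln T ~ Normal(μ,σ), so the p-quantile of ln T is μ + z_p·σ.
ln(83) = 4.419 and ln(290) = 5.67; z_{0.09} = -1.341, z_{0.5} = 0.
σ = (5.67 − 4.419)/(0 − (-1.341)) = 0.933.
μ = 4.419 − (-1.341)·0.933 = 5.670.
E[T] = exp(μ + σ²/2) = exp(5.670 + 0.4353) = 448 days.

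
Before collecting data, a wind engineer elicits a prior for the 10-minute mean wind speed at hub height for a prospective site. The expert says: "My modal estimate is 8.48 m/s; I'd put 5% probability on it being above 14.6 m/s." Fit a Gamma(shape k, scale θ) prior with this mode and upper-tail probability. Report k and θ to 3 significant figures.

Gamma(k,θ) with k>1 has mode (k−1)θ, so θ = 8.48/(k−1).
Need P(X < 14.6) = 0.95 with θ tied to k this way. Start at k = 2, θ = 8.48: P(X<14.6) ≈ 0.513.
Too low — raise k to concentrate. Iterating converges to k ≈ 10.5.
Then θ = 8.48/(10.5−1) ≈ 0.897.

k ≈ 10.5, θ ≈ 0.897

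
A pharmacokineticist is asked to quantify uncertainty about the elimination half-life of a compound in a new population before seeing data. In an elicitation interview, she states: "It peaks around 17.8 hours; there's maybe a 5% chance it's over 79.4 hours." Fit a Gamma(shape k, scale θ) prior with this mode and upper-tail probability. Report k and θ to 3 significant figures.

Gamma(k,θ) with k>1 has mode (k−1)θ, so θ = 17.8/(k−1).
Need P(X < 79.4) = 0.95 with θ tied to k this way. Start at k = 2, θ = 17.8: P(X<79.4) ≈ 0.937.
Too low — raise k to concentrate. Iterating converges to k ≈ 2.1.
Then θ = 17.8/(2.1−1) ≈ 16.2.

k ≈ 2.1, θ ≈ 16.2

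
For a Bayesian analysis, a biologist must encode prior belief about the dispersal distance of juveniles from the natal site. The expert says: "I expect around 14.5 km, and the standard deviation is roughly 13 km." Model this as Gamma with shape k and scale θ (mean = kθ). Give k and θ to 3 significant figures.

k ≈ 1.24, θ ≈ 11.7

For Gamma(k, scale θ): mean = kθ, variance = kθ², so CV = 1/√k.
CV = SD/mean = 13/14.5 = 0.8966, hence k = 1/CV² = 1.24.
Then θ = mean/k = 14.5/1.24 = 11.7.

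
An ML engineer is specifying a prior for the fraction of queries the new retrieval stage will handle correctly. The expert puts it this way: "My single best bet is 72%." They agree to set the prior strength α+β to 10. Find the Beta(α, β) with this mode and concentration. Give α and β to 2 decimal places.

α = 6.76, β = 3.24

For α,β > 1 the Beta mode is (α−1)/(α+β−2). With α+β = 10, the mode is (α−1)/8.
Set (α−1)/8 = 0.72 → α = 1 + 0.72·8 = 6.76.
β = 10 − α = 3.24.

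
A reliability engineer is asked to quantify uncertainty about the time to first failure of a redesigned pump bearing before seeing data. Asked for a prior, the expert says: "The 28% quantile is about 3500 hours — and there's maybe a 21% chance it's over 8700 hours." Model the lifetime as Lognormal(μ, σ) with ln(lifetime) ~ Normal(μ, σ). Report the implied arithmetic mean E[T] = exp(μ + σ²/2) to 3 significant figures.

If T ~ Lognormal(μ,σ) then ln T ~ Normal(μ,σ), so the p-quantile of ln T is μ + z_p·σ.
ln(3500) = 8.161 and ln(8700) = 9.071; z_{0.28} = -0.5828, z_{0.79} = 0.8064.
σ = (9.071 − 8.161)/(0.8064 − (-0.5828)) = 0.655.
μ = 8.161 − (-0.5828)·0.655 = 8.543.
E[T] = exp(μ + σ²/2) = exp(8.543 + 0.2148) = 6360 hours.

E[T] ≈ 6360 hours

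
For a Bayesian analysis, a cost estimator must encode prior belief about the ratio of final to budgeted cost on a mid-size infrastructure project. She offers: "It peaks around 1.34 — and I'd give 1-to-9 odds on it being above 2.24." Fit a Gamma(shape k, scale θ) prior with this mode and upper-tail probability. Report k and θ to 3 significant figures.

k ≈ 8.16, θ ≈ 0.187

Gamma(k,θ) with k>1 has mode (k−1)θ, so θ = 1.34/(k−1).
Need P(X < 2.24) = 0.9 with θ tied to k this way. Start at k = 2, θ = 1.34: P(X<2.24) ≈ 0.498.
Too low — raise k to concentrate. Iterating converges to k ≈ 8.16.
Then θ = 1.34/(8.16−1) ≈ 0.187.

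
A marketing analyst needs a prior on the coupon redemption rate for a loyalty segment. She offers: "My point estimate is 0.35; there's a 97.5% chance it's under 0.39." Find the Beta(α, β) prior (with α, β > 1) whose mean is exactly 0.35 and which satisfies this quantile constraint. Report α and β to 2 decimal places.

With mean 0.35 fixed, write α = 0.35s, β = 0.65s where s = α+β.
Need P(θ < 0.39) = 0.975 under Beta(0.35s, 0.65s). Normal approximation: (q−m)/√(m(1−m)/s) ≈ z_{0.975} = 1.96, so s ≈ 0.35·0.65·(1.96)²/(0.39−0.35)² = 546.2.
At s = 546.2: P(θ<0.39) ≈ 0.974. Adjusting to match 0.975 gives s ≈ 558.87.
So α = 0.35·558.87 ≈ 195.60, β = 0.65·558.87 ≈ 363.27.

α ≈ 195.60, β ≈ 363.27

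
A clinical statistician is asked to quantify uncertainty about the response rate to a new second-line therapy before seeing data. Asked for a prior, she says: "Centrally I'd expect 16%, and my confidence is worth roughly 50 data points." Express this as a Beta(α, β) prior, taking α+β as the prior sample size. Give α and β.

Under the effective-sample-size interpretation, Beta(α, β) has prior mean α/(α+β) and prior sample size α+β.
So α+β = 50 and α/(α+β) = 0.16, giving α = 0.16·50 = 8 and β = 50 − 8 = 42.

α = 8, β = 42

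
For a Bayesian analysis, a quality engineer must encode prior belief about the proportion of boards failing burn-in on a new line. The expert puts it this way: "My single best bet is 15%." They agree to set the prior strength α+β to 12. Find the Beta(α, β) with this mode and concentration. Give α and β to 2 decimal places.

For α,β > 1 the Beta mode is (α−1)/(α+β−2). With α+β = 12, the mode is (α−1)/10.
Set (α−1)/10 = 0.15 → α = 1 + 0.15·10 = 2.50.
β = 12 − α = 9.50.

α = 2.50, β = 9.50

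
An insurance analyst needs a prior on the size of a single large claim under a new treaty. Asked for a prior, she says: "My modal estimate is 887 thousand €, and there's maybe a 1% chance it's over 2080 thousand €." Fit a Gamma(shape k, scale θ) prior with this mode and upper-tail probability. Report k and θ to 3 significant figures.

Gamma(k,θ) with k>1 has mode (k−1)θ, so θ = 887/(k−1).
Need P(X < 2080) = 0.99 with θ tied to k this way. Start at k = 2, θ = 887: P(X<2080) ≈ 0.679.
Too low — raise k to concentrate. Iterating converges to k ≈ 7.55.
Then θ = 887/(7.55−1) ≈ 135.

k ≈ 7.55, θ ≈ 135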